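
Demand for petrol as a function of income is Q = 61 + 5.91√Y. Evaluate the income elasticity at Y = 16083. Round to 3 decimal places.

At Y = 16083: Q = 810.499.
dQ/dY = 5.91/(2√Y) = 0.023301 at this income.
η = (dQ/dY)·(Y/Q) = 0.023301 × (16083/810.499) = 0.462.

0.462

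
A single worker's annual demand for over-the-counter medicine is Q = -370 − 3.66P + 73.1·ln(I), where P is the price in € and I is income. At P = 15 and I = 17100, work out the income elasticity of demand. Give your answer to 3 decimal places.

0.254

At P = 15, I = 17100: Q = 287.594.
Holding P constant, ∂Q/∂I = 73.1/I = 0.00427485.
η_I = (∂Q/∂I)·(I/Q) = 0.00427485 × (17100/287.594) = 0.254.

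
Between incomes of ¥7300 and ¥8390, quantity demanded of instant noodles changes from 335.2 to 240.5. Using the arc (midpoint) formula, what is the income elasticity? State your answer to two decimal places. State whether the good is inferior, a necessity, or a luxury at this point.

ΔQ = 240.5 − 335.2 = -94.7; midpoint Q̄ = (335.2 + 240.5)/2 = 287.85.
ΔI = 8390 − 7300 = 1090; midpoint Ī = (7300 + 8390)/2 = 7845.
η = (ΔQ/Q̄) ÷ (ΔI/Ī) = (-94.7/287.85) ÷ (1090/7845) = -2.37.
η < 0 ⇒ inferior good.

-2.37 (inferior good)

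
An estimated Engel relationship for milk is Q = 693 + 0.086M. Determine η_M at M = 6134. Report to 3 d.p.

At M = 6134: Q = 1220.524.
dQ/dM = 0.086.
η = (dQ/dM)·(M/Q) = 0.086 × (6134/1220.524) = 0.432.

0.432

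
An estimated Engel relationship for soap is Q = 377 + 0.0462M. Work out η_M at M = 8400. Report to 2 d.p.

0.51

At M = 8400: Q = 765.080.
dQ/dM = 0.0462.
η = (dQ/dM)·(M/Q) = 0.0462 × (8400/765.080) = 0.51.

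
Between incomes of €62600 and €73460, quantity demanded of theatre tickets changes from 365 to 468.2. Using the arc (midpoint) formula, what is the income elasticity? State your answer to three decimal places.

1.552

ΔQ = 468.2 − 365 = 103.2; midpoint Q̄ = (365 + 468.2)/2 = 416.6.
ΔI = 73460 − 62600 = 10860; midpoint Ī = (62600 + 73460)/2 = 68030.
η = (ΔQ/Q̄) ÷ (ΔI/Ī) = (103.2/416.6) ÷ (10860/68030) = 1.552.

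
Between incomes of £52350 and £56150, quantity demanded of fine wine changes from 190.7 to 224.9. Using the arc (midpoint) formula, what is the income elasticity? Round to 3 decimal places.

2.350

ΔQ = 224.9 − 190.7 = 34.2; midpoint Q̄ = (190.7 + 224.9)/2 = 207.8.
ΔI = 56150 − 52350 = 3800; midpoint Ī = (52350 + 56150)/2 = 54250.
η = (ΔQ/Q̄) ÷ (ΔI/Ī) = (34.2/207.8) ÷ (3800/54250) = 2.350.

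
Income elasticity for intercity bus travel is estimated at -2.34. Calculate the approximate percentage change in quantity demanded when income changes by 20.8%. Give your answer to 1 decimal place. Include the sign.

-48.7%

%ΔQ ≈ η × %ΔI = -2.34 × 20.8% = -48.7%.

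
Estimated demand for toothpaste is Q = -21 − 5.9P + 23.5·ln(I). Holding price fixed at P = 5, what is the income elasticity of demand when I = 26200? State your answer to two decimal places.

At P = 5, I = 26200: Q = 188.578.
Holding P constant, ∂Q/∂I = 23.5/I = 0.000896947.
η_I = (∂Q/∂I)·(I/Q) = 0.000896947 × (26200/188.578) = 0.12.

0.12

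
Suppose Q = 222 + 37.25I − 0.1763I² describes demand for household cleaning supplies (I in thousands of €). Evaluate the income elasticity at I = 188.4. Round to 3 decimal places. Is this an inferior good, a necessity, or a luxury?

At I = 188.4: Q = 982.2091.
dQ/dI = 37.25 − 0.3526I = -29.17984.
η = (dQ/dI)·(I/Q) = -29.17984 × (188.4/982.2091) = -5.597.
η < 0 ⇒ inferior good.

-5.597 (inferior good)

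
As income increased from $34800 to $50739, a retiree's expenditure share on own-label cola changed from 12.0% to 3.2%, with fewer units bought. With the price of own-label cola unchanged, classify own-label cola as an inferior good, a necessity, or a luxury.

inferior good

Quantity demanded falls as income rises, so η < 0.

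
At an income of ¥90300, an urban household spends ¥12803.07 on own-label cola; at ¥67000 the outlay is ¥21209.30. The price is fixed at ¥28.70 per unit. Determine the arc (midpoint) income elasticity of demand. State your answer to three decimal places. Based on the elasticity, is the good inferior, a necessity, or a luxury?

With a constant price, Q₁ = 12803.07/28.70 = 446.100 and Q₂ = 21209.30/28.70 = 739.000 (equivalently, work directly with expenditure since P cancels).
Midpoint %ΔQ = (21209.30 − 12803.07)/17006.18 = 0.49430; midpoint %ΔI = (67000 − 90300)/78650 = -0.29625.
η = 0.49430 / -0.29625 = -1.669.
η < 0 ⇒ inferior good.

-1.669 (inferior good)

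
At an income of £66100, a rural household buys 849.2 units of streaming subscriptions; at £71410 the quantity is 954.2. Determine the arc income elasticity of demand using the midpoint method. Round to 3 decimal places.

ΔQ = 954.2 − 849.2 = 105; midpoint Q̄ = (849.2 + 954.2)/2 = 901.7.
ΔI = 71410 − 66100 = 5310; midpoint Ī = (66100 + 71410)/2 = 68755.
η = (ΔQ/Q̄) ÷ (ΔI/Ī) = (105/901.7) ÷ (5310/68755) = 1.508.

1.508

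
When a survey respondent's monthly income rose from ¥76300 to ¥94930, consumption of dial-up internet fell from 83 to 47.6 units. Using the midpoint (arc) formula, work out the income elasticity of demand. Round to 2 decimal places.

ΔQ = 47.6 − 83 = -35.4; midpoint Q̄ = (83 + 47.6)/2 = 65.3.
ΔI = 94930 − 76300 = 18630; midpoint Ī = (76300 + 94930)/2 = 85615.
η = (ΔQ/Q̄) ÷ (ΔI/Ī) = (-35.4/65.3) ÷ (18630/85615) = -2.49.

-2.49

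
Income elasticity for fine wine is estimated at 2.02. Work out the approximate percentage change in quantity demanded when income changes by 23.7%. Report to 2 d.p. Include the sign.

47.87%

%ΔQ ≈ η × %ΔI = 2.02 × 23.7% = 47.87%.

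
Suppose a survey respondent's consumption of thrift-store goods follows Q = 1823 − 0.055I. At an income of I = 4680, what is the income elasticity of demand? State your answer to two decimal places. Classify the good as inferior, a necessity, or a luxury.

At I = 4680: Q = 1565.600.
dQ/dI = −0.055.
η = (dQ/dI)·(I/Q) = -0.055 × (4680/1565.600) = -0.16.
Since η < 0, the good is an inferior good.

-0.16 (inferior good)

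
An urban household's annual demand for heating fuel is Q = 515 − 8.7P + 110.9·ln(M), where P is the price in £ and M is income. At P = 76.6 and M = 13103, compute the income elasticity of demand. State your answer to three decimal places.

At P = 76.6, M = 13103: Q = 899.978.
Holding P constant, ∂Q/∂M = 110.9/M = 0.00846371.
η_M = (∂Q/∂M)·(M/Q) = 0.00846371 × (13103/899.978) = 0.123.

0.123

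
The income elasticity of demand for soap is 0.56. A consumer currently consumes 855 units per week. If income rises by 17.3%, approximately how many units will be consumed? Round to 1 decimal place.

937.8

%ΔQ ≈ η × %ΔI = 0.56 × 17.3% = 9.688%.
New Q ≈ 855 × (1 + 0.09688) = 937.8.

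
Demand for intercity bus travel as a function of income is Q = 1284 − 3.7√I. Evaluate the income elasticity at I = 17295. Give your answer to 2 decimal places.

-0.31

At I = 17295: Q = 797.411.
dQ/dI = -3.7/(2√I) = -0.0140673 at this income.
η = (dQ/dI)·(I/Q) = -0.0140673 × (17295/797.411) = -0.31.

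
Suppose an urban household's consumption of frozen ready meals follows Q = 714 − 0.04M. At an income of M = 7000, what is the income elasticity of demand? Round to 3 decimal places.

-0.645

At M = 7000: Q = 434.000.
dQ/dM = −0.04.
η = (dQ/dM)·(M/Q) = -0.04 × (7000/434.000) = -0.645.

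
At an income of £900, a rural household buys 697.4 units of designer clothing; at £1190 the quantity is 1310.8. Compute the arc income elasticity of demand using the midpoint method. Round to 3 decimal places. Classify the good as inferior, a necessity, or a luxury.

ΔQ = 1310.8 − 697.4 = 613.4; midpoint Q̄ = (697.4 + 1310.8)/2 = 1004.1.
ΔI = 1190 − 900 = 290; midpoint Ī = (900 + 1190)/2 = 1045.
η = (ΔQ/Q̄) ÷ (ΔI/Ī) = (613.4/1004.1) ÷ (290/1045) = 2.201.
η > 1 ⇒ luxury.

2.201 (luxury)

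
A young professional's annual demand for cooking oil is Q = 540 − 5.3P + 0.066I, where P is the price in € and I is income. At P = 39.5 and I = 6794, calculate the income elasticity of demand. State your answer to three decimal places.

At P = 39.5, I = 6794: Q = 779.054.
Holding P constant, ∂Q/∂I = 0.066.
η_I = (∂Q/∂I)·(I/Q) = 0.066 × (6794/779.054) = 0.576.

0.576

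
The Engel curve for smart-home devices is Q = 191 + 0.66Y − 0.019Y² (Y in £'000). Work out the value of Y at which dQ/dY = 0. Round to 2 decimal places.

17.37

dQ/dY = 0.66 − 0.038Y.
The good is inferior where dQ/dY < 0. Setting dQ/dY = 0 gives Y = 0.66 / 0.038 = 17.37.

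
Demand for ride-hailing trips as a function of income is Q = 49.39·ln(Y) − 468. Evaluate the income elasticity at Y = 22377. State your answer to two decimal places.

At Y = 22377: Q = 26.680.
dQ/dY = 49.39/Y = 0.00220718 at this income.
η = (dQ/dY)·(Y/Q) = 0.00220718 × (22377/26.680) = 1.85.

1.85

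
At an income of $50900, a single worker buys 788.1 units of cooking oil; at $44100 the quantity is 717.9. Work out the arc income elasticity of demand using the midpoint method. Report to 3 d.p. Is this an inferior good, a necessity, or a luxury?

ΔQ = 717.9 − 788.1 = -70.2; midpoint Q̄ = (788.1 + 717.9)/2 = 753.
ΔI = 44100 − 50900 = -6800; midpoint Ī = (50900 + 44100)/2 = 47500.
η = (ΔQ/Q̄) ÷ (ΔI/Ī) = (-70.2/753) ÷ (-6800/47500) = 0.651.
0 < η < 1 ⇒ necessity.

0.651 (necessity)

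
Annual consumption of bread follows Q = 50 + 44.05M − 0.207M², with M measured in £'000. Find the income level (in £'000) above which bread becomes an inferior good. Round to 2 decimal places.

106.40

dQ/dM = 44.05 − 0.414M.
The good is inferior where dQ/dM < 0. Setting dQ/dM = 0 gives M = 44.05 / 0.414 = 106.40.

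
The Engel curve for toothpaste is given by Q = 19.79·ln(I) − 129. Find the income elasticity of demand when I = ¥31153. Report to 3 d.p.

At I = 31153: Q = 75.761.
dQ/dI = 19.79/I = 0.000635252 at this income.
η = (dQ/dI)·(I/Q) = 0.000635252 × (31153/75.761) = 0.261.

0.261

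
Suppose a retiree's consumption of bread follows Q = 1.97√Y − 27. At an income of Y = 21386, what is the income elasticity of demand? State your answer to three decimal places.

0.552

At Y = 21386: Q = 261.092.
dQ/dY = 1.97/(2√Y) = 0.00673552 at this income.
η = (dQ/dY)·(Y/Q) = 0.00673552 × (21386/261.092) = 0.552.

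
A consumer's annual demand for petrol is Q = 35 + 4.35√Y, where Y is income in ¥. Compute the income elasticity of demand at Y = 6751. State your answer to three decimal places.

At Y = 6751: Q = 392.415.
dQ/dY = 4.35/(2√Y) = 0.0264713 at this income.
η = (dQ/dY)·(Y/Q) = 0.0264713 × (6751/392.415) = 0.455.

0.455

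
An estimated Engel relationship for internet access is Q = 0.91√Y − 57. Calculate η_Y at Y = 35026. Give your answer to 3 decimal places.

0.752

At Y = 35026: Q = 113.309.
dQ/dY = 0.91/(2√Y) = 0.00243117 at this income.
η = (dQ/dY)·(Y/Q) = 0.00243117 × (35026/113.309) = 0.752.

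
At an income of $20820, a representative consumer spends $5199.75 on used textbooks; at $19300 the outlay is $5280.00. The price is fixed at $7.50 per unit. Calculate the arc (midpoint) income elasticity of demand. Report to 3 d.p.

-0.202

With a constant price, Q₁ = 5199.75/7.50 = 693.300 and Q₂ = 5280.00/7.50 = 704.000 (equivalently, work directly with expenditure since P cancels).
Midpoint %ΔQ = (5280.00 − 5199.75)/5239.88 = 0.01532; midpoint %ΔI = (19300 − 20820)/20060 = -0.07577.
η = 0.01532 / -0.07577 = -0.202.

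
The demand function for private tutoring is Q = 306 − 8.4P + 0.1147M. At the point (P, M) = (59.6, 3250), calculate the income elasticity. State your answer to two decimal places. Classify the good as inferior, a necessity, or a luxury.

2.09 (luxury)

At P = 59.6, M = 3250: Q = 178.135.
Holding P constant, ∂Q/∂M = 0.1147.
η_M = (∂Q/∂M)·(M/Q) = 0.1147 × (3250/178.135) = 2.09.
Since η > 1, this is a luxury.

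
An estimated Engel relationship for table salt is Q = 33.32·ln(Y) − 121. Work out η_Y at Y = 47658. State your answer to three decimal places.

At Y = 47658: Q = 237.917.
dQ/dY = 33.32/Y = 0.000699148 at this income.
η = (dQ/dY)·(Y/Q) = 0.000699148 × (47658/237.917) = 0.140.

0.140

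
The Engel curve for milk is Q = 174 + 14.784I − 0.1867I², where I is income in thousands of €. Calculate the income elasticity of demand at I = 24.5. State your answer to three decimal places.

0.326

At I = 24.5: Q = 424.1413.
dQ/dI = 14.784 − 0.3734I = 5.63570.
η = (dQ/dI)·(I/Q) = 5.63570 × (24.5/424.1413) = 0.326.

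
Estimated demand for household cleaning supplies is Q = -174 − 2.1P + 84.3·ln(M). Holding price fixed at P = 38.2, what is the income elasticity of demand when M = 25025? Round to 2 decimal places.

At P = 38.2, M = 25025: Q = 599.539.
Holding P constant, ∂Q/∂M = 84.3/M = 0.00336863.
η_M = (∂Q/∂M)·(M/Q) = 0.00336863 × (25025/599.539) = 0.14.

0.14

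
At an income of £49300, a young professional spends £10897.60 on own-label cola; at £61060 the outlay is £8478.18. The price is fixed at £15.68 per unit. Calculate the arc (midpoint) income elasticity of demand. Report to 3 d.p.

With a constant price, Q₁ = 10897.60/15.68 = 695.000 and Q₂ = 8478.18/15.68 = 540.700 (equivalently, work directly with expenditure since P cancels).
Midpoint %ΔQ = (8478.18 − 10897.60)/9687.89 = -0.24974; midpoint %ΔI = (61060 − 49300)/55180 = 0.21312.
η = -0.24974 / 0.21312 = -1.172.

-1.172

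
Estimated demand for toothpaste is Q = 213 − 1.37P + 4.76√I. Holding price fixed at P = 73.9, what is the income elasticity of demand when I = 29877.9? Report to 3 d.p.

At P = 73.9, I = 29877.9: Q = 934.534.
Holding P constant, ∂Q/∂I = 4.76/(2√I) = 0.013769.
η_I = (∂Q/∂I)·(I/Q) = 0.013769 × (29877.9/934.534) = 0.440.

0.440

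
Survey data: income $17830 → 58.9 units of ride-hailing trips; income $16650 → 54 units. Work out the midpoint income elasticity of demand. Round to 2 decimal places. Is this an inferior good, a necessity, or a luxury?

ΔQ = 54 − 58.9 = -4.9; midpoint Q̄ = (58.9 + 54)/2 = 56.45.
ΔI = 16650 − 17830 = -1180; midpoint Ī = (17830 + 16650)/2 = 17240.
η = (ΔQ/Q̄) ÷ (ΔI/Ī) = (-4.9/56.45) ÷ (-1180/17240) = 1.27.
η > 1 ⇒ luxury.

1.27 (luxury)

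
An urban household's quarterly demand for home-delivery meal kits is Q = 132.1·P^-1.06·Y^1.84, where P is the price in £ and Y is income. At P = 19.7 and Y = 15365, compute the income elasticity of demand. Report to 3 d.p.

For a multiplicative demand Q = A·P^α·Y^β, the income elasticity is β everywhere.
Here β = 1.84, so η = 1.840.

1.840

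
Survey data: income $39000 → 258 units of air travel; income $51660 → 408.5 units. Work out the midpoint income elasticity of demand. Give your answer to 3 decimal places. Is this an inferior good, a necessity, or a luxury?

ΔQ = 408.5 − 258 = 150.5; midpoint Q̄ = (258 + 408.5)/2 = 333.25.
ΔI = 51660 − 39000 = 12660; midpoint Ī = (39000 + 51660)/2 = 45330.
η = (ΔQ/Q̄) ÷ (ΔI/Ī) = (150.5/333.25) ÷ (12660/45330) = 1.617.
η > 1 ⇒ luxury.

1.617 (luxury)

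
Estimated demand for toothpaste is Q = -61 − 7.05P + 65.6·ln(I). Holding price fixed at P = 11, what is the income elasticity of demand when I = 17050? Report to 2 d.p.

At P = 11, I = 17050: Q = 500.650.
Holding P constant, ∂Q/∂I = 65.6/I = 0.00384751.
η_I = (∂Q/∂I)·(I/Q) = 0.00384751 × (17050/500.650) = 0.13.

0.13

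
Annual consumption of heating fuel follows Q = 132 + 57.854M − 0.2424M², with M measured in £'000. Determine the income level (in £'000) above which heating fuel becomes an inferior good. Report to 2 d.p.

119.34

dQ/dM = 57.854 − 0.4848M.
The good is inferior where dQ/dM < 0. Setting dQ/dM = 0 gives M = 57.854 / 0.4848 = 119.34.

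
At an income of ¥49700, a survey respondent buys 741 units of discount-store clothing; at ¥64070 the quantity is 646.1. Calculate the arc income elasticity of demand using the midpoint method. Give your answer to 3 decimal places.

-0.542

ΔQ = 646.1 − 741 = -94.9; midpoint Q̄ = (741 + 646.1)/2 = 693.55.
ΔI = 64070 − 49700 = 14370; midpoint Ī = (49700 + 64070)/2 = 56885.
η = (ΔQ/Q̄) ÷ (ΔI/Ī) = (-94.9/693.55) ÷ (14370/56885) = -0.542.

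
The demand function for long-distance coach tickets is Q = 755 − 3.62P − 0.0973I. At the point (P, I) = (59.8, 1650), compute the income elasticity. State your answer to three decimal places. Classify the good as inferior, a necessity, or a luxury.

-0.425 (inferior good)

At P = 59.8, I = 1650: Q = 377.979.
Holding P constant, ∂Q/∂I = −0.0973.
η_I = (∂Q/∂I)·(I/Q) = -0.0973 × (1650/377.979) = -0.425.
Since η < 0, this is an inferior good.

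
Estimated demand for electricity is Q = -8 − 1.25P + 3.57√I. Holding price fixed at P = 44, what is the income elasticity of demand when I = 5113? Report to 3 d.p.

0.664

At P = 44, I = 5113: Q = 192.274.
Holding P constant, ∂Q/∂I = 3.57/(2√I) = 0.0249632.
η_I = (∂Q/∂I)·(I/Q) = 0.0249632 × (5113/192.274) = 0.664.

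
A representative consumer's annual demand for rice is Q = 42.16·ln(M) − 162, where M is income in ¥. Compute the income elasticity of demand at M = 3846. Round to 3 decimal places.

0.227

At M = 3846: Q = 186.022.
dQ/dM = 42.16/M = 0.010962 at this income.
η = (dQ/dM)·(M/Q) = 0.010962 × (3846/186.022) = 0.227.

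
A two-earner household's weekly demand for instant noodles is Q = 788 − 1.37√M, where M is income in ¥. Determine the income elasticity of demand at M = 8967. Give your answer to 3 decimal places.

At M = 8967: Q = 658.269.
dQ/dM = -1.37/(2√M) = -0.00723381 at this income.
η = (dQ/dM)·(M/Q) = -0.00723381 × (8967/658.269) = -0.099.

-0.099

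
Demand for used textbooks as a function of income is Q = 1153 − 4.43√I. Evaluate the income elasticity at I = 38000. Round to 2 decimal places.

At I = 38000: Q = 289.434.
dQ/dI = -4.43/(2√I) = -0.0113627 at this income.
η = (dQ/dI)·(I/Q) = -0.0113627 × (38000/289.434) = -1.49.

-1.49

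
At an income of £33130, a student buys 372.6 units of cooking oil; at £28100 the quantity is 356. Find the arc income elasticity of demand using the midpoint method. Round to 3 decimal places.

0.277

ΔQ = 356 − 372.6 = -16.6; midpoint Q̄ = (372.6 + 356)/2 = 364.3.
ΔI = 28100 − 33130 = -5030; midpoint Ī = (33130 + 28100)/2 = 30615.
η = (ΔQ/Q̄) ÷ (ΔI/Ī) = (-16.6/364.3) ÷ (-5030/30615) = 0.277.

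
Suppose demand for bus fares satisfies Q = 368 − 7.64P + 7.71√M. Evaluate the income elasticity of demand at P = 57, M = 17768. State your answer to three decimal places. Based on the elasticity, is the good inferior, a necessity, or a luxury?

At P = 57, M = 17768: Q = 960.237.
Holding P constant, ∂Q/∂M = 7.71/(2√M) = 0.0289205.
η_M = (∂Q/∂M)·(M/Q) = 0.0289205 × (17768/960.237) = 0.535.
Since 0 < η < 1, this is a necessity.

0.535 (necessity)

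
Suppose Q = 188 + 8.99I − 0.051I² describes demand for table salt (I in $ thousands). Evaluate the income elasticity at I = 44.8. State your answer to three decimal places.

0.405

At I = 44.8: Q = 488.3930.
dQ/dI = 8.99 − 0.102I = 4.42040.
η = (dQ/dI)·(I/Q) = 4.42040 × (44.8/488.3930) = 0.405.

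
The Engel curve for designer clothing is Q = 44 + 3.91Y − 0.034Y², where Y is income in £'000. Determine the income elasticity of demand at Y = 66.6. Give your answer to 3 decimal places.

-0.268

At Y = 66.6: Q = 153.5970.
dQ/dY = 3.91 − 0.068Y = -0.61880.
η = (dQ/dY)·(Y/Q) = -0.61880 × (66.6/153.5970) = -0.268.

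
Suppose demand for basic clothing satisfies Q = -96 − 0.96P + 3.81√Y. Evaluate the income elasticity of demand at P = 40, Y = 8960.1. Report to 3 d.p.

At P = 40, Y = 8960.1: Q = 226.246.
Holding P constant, ∂Q/∂Y = 3.81/(2√Y) = 0.0201251.
η_Y = (∂Q/∂Y)·(Y/Q) = 0.0201251 × (8960.1/226.246) = 0.797.

0.797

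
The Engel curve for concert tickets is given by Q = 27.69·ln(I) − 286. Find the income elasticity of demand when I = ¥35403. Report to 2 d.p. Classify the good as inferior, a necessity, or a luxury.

At I = 35403: Q = 4.040.
dQ/dI = 27.69/I = 0.000782137 at this income.
η = (dQ/dI)·(I/Q) = 0.000782137 × (35403/4.040) = 6.85.
Since η > 1, the good is a luxury.

6.85 (luxury)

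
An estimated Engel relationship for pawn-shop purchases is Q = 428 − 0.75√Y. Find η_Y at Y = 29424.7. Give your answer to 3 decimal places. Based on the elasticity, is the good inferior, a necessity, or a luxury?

-0.215 (inferior good)

At Y = 29424.7: Q = 299.348.
dQ/dY = -0.75/(2√Y) = -0.00218613 at this income.
η = (dQ/dY)·(Y/Q) = -0.00218613 × (29424.7/299.348) = -0.215.
Since η < 0, the good is an inferior good.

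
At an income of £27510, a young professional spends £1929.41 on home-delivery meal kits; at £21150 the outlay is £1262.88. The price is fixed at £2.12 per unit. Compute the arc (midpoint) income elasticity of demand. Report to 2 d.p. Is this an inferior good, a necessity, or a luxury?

1.60 (luxury)

With a constant price, Q₁ = 1929.41/2.12 = 910.099 and Q₂ = 1262.88/2.12 = 595.698 (equivalently, work directly with expenditure since P cancels).
Midpoint %ΔQ = (1262.88 − 1929.41)/1596.15 = -0.41759; midpoint %ΔI = (21150 − 27510)/24330 = -0.26141.
η = -0.41759 / -0.26141 = 1.60.
η > 1 ⇒ luxury.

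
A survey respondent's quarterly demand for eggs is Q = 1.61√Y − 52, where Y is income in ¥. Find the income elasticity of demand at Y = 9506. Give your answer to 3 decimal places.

At Y = 9506: Q = 104.973.
dQ/dY = 1.61/(2√Y) = 0.00825652 at this income.
η = (dQ/dY)·(Y/Q) = 0.00825652 × (9506/104.973) = 0.748.

0.748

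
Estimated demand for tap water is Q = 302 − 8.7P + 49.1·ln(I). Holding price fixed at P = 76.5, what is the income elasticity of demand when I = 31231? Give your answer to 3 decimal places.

0.340

At P = 76.5, I = 31231: Q = 144.594.
Holding P constant, ∂Q/∂I = 49.1/I = 0.00157216.
η_I = (∂Q/∂I)·(I/Q) = 0.00157216 × (31231/144.594) = 0.340.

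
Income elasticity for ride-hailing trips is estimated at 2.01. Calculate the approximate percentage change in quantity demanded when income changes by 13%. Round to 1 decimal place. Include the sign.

26.1%

%ΔQ ≈ η × %ΔI = 2.01 × 13% = 26.1%.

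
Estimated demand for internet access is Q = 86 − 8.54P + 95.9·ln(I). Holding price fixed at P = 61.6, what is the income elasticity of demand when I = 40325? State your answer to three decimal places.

At P = 61.6, I = 40325: Q = 576.929.
Holding P constant, ∂Q/∂I = 95.9/I = 0.00237818.
η_I = (∂Q/∂I)·(I/Q) = 0.00237818 × (40325/576.929) = 0.166.

0.166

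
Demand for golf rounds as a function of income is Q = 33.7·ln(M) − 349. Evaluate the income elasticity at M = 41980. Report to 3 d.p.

At M = 41980: Q = 9.735.
dQ/dM = 33.7/M = 0.000802763 at this income.
η = (dQ/dM)·(M/Q) = 0.000802763 × (41980/9.735) = 3.462.

3.462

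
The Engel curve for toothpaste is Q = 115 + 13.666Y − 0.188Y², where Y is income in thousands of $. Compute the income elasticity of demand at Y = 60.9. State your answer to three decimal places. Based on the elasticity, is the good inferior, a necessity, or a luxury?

-2.249 (inferior good)

At Y = 60.9: Q = 250.0031.
dQ/dY = 13.666 − 0.376Y = -9.23240.
η = (dQ/dY)·(Y/Q) = -9.23240 × (60.9/250.0031) = -2.249.
η < 0 ⇒ inferior good.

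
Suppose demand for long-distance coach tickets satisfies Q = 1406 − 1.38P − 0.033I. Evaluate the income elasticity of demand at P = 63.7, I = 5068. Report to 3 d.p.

-0.145

At P = 63.7, I = 5068: Q = 1150.850.
Holding P constant, ∂Q/∂I = −0.033.
η_I = (∂Q/∂I)·(I/Q) = -0.033 × (5068/1150.850) = -0.145.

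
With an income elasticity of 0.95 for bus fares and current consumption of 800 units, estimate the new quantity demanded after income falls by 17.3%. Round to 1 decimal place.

%ΔQ ≈ η × %ΔI = 0.95 × (-17.3%) = -16.435%.
New Q ≈ 800 × (1 − 0.16435) = 668.5.

668.5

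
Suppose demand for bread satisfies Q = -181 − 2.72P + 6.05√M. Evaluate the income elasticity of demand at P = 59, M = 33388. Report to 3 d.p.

At P = 59, M = 33388: Q = 763.999.
Holding P constant, ∂Q/∂M = 6.05/(2√M) = 0.016555.
η_M = (∂Q/∂M)·(M/Q) = 0.016555 × (33388/763.999) = 0.723.

0.723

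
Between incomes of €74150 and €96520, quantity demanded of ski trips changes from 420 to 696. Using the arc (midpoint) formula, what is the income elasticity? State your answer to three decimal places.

ΔQ = 696 − 420 = 276; midpoint Q̄ = (420 + 696)/2 = 558.
ΔI = 96520 − 74150 = 22370; midpoint Ī = (74150 + 96520)/2 = 85335.
η = (ΔQ/Q̄) ÷ (ΔI/Ī) = (276/558) ÷ (22370/85335) = 1.887.

1.887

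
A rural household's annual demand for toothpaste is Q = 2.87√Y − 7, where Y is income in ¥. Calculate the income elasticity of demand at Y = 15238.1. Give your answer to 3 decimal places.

0.510

At Y = 15238.1: Q = 347.281.
dQ/dY = 2.87/(2√Y) = 0.0116248 at this income.
η = (dQ/dY)·(Y/Q) = 0.0116248 × (15238.1/347.281) = 0.510.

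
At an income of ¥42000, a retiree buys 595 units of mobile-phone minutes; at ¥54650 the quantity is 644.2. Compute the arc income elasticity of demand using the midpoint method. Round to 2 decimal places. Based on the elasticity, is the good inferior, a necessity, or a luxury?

0.30 (necessity)

ΔQ = 644.2 − 595 = 49.2; midpoint Q̄ = (595 + 644.2)/2 = 619.6.
ΔI = 54650 − 42000 = 12650; midpoint Ī = (42000 + 54650)/2 = 48325.
η = (ΔQ/Q̄) ÷ (ΔI/Ī) = (49.2/619.6) ÷ (12650/48325) = 0.30.
0 < η < 1 ⇒ necessity.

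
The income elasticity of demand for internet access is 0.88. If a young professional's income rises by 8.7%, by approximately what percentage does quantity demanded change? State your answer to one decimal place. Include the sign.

%ΔQ ≈ η × %ΔI = 0.88 × 8.7% = 7.7%.

7.7%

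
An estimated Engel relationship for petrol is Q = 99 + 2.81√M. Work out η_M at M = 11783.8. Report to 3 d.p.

At M = 11783.8: Q = 404.035.
dQ/dM = 2.81/(2√M) = 0.012943 at this income.
η = (dQ/dM)·(M/Q) = 0.012943 × (11783.8/404.035) = 0.377.

0.377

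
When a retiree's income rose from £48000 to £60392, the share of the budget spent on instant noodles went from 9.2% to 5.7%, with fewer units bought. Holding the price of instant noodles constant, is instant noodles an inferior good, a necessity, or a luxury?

inferior good

Quantity demanded falls as income rises, so η < 0.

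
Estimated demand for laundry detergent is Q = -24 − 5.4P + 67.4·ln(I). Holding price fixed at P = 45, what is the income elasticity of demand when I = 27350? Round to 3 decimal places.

0.160

At P = 45, I = 27350: Q = 421.590.
Holding P constant, ∂Q/∂I = 67.4/I = 0.00246435.
η_I = (∂Q/∂I)·(I/Q) = 0.00246435 × (27350/421.590) = 0.160.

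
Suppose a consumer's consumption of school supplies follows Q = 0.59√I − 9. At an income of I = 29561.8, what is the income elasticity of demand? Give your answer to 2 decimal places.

0.55

At I = 29561.8: Q = 92.442.
dQ/dI = 0.59/(2√I) = 0.00171576 at this income.
η = (dQ/dI)·(I/Q) = 0.00171576 × (29561.8/92.442) = 0.55.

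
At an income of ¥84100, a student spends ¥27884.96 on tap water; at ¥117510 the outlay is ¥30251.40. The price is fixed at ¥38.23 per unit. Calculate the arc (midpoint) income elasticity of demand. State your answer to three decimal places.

0.246

With a constant price, Q₁ = 27884.96/38.23 = 729.400 and Q₂ = 30251.40/38.23 = 791.300 (equivalently, work directly with expenditure since P cancels).
Midpoint %ΔQ = (30251.40 − 27884.96)/29068.18 = 0.08141; midpoint %ΔI = (117510 − 84100)/100805 = 0.33143.
η = 0.08141 / 0.33143 = 0.246.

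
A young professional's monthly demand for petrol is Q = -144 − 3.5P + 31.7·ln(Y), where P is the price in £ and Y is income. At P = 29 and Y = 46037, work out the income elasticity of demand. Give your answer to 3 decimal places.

0.334

At P = 29, Y = 46037: Q = 94.869.
Holding P constant, ∂Q/∂Y = 31.7/Y = 0.000688577.
η_Y = (∂Q/∂Y)·(Y/Q) = 0.000688577 × (46037/94.869) = 0.334.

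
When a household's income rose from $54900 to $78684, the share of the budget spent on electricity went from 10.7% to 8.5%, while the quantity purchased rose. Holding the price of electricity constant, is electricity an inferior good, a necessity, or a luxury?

necessity

Quantity rises but the budget share falls as income rises, so 0 < η < 1.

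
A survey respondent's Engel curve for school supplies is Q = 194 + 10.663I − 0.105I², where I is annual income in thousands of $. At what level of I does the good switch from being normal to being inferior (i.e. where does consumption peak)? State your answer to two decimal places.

50.78

dQ/dI = 10.663 − 0.21I.
The good is inferior where dQ/dI < 0. Setting dQ/dI = 0 gives I = 10.663 / 0.21 = 50.78.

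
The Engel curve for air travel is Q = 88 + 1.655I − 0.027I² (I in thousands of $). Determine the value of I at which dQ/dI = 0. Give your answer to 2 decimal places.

30.65

dQ/dI = 1.655 − 0.054I.
The good is inferior where dQ/dI < 0. Setting dQ/dI = 0 gives I = 1.655 / 0.054 = 30.65.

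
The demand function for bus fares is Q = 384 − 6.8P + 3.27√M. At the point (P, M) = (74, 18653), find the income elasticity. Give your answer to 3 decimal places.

At P = 74, M = 18653: Q = 327.403.
Holding P constant, ∂Q/∂M = 3.27/(2√M) = 0.0119714.
η_M = (∂Q/∂M)·(M/Q) = 0.0119714 × (18653/327.403) = 0.682.

0.682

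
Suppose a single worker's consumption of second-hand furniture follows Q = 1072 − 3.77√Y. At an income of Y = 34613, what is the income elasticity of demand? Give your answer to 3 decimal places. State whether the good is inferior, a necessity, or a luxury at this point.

-0.946 (inferior good)

At Y = 34613: Q = 370.608.
dQ/dY = -3.77/(2√Y) = -0.0101319 at this income.
η = (dQ/dY)·(Y/Q) = -0.0101319 × (34613/370.608) = -0.946.
Since η < 0, the good is an inferior good.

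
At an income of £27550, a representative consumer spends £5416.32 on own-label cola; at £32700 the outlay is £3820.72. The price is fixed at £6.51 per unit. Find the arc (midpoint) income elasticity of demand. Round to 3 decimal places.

With a constant price, Q₁ = 5416.32/6.51 = 832.000 and Q₂ = 3820.72/6.51 = 586.900 (equivalently, work directly with expenditure since P cancels).
Midpoint %ΔQ = (3820.72 − 5416.32)/4618.52 = -0.34548; midpoint %ΔI = (32700 − 27550)/30125 = 0.17095.
η = -0.34548 / 0.17095 = -2.021.

-2.021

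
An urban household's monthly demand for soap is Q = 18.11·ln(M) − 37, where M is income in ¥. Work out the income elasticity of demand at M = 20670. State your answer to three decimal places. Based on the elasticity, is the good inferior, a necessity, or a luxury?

0.127 (necessity)

At M = 20670: Q = 142.949.
dQ/dM = 18.11/M = 0.000876149 at this income.
η = (dQ/dM)·(M/Q) = 0.000876149 × (20670/142.949) = 0.127.
Since 0 < η < 1, the good is a necessity.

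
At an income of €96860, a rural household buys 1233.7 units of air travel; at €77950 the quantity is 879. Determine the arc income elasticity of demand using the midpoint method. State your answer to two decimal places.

1.55

ΔQ = 879 − 1233.7 = -354.7; midpoint Q̄ = (1233.7 + 879)/2 = 1056.35.
ΔI = 77950 − 96860 = -18910; midpoint Ī = (96860 + 77950)/2 = 87405.
η = (ΔQ/Q̄) ÷ (ΔI/Ī) = (-354.7/1056.35) ÷ (-18910/87405) = 1.55.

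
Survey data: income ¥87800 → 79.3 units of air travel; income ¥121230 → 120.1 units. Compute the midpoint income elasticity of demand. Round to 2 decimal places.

ΔQ = 120.1 − 79.3 = 40.8; midpoint Q̄ = (79.3 + 120.1)/2 = 99.7.
ΔI = 121230 − 87800 = 33430; midpoint Ī = (87800 + 121230)/2 = 104515.
η = (ΔQ/Q̄) ÷ (ΔI/Ī) = (40.8/99.7) ÷ (33430/104515) = 1.28.

1.28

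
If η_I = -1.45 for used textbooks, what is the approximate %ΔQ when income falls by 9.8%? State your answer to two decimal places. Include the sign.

14.21%

%ΔQ ≈ η × %ΔI = -1.45 × (-9.8%) = 14.21%.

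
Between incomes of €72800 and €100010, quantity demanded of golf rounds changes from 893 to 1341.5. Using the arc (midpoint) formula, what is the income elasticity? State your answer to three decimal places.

1.275

ΔQ = 1341.5 − 893 = 448.5; midpoint Q̄ = (893 + 1341.5)/2 = 1117.25.
ΔI = 100010 − 72800 = 27210; midpoint Ī = (72800 + 100010)/2 = 86405.
η = (ΔQ/Q̄) ÷ (ΔI/Ī) = (448.5/1117.25) ÷ (27210/86405) = 1.275.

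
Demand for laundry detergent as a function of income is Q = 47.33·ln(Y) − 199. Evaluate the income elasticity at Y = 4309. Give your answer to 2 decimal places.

0.24

At Y = 4309: Q = 197.079.
dQ/dY = 47.33/Y = 0.010984 at this income.
η = (dQ/dY)·(Y/Q) = 0.010984 × (4309/197.079) = 0.24.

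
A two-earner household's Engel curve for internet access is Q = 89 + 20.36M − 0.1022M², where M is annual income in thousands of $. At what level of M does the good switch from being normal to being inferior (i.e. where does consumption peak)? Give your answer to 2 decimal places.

99.61

dQ/dM = 20.36 − 0.2044M.
The good is inferior where dQ/dM < 0. Setting dQ/dM = 0 gives M = 20.36 / 0.2044 = 99.61.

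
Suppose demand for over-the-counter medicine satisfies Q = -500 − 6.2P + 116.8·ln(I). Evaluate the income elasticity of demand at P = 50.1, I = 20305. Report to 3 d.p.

At P = 50.1, I = 20305: Q = 347.875.
Holding P constant, ∂Q/∂I = 116.8/I = 0.00575228.
η_I = (∂Q/∂I)·(I/Q) = 0.00575228 × (20305/347.875) = 0.336.

0.336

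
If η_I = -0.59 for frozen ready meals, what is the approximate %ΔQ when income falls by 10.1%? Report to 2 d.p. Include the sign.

5.96%

%ΔQ ≈ η × %ΔI = -0.59 × (-10.1%) = 5.96%.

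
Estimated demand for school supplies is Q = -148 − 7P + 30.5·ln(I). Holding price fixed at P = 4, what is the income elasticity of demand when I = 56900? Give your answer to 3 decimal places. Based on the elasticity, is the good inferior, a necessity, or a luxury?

At P = 4, I = 56900: Q = 157.946.
Holding P constant, ∂Q/∂I = 30.5/I = 0.000536028.
η_I = (∂Q/∂I)·(I/Q) = 0.000536028 × (56900/157.946) = 0.193.
Since 0 < η < 1, this is a necessity.

0.193 (necessity)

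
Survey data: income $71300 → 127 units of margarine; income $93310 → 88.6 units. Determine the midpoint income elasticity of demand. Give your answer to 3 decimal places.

ΔQ = 88.6 − 127 = -38.4; midpoint Q̄ = (127 + 88.6)/2 = 107.8.
ΔI = 93310 − 71300 = 22010; midpoint Ī = (71300 + 93310)/2 = 82305.
η = (ΔQ/Q̄) ÷ (ΔI/Ī) = (-38.4/107.8) ÷ (22010/82305) = -1.332.

-1.332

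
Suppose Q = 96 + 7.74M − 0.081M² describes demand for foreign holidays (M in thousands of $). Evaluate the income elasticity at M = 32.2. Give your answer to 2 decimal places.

At M = 32.2: Q = 261.2440.
dQ/dM = 7.74 − 0.162M = 2.52360.
η = (dQ/dM)·(M/Q) = 2.52360 × (32.2/261.2440) = 0.31.

0.31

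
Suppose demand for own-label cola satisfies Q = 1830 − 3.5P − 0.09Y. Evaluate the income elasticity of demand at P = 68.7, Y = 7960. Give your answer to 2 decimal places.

At P = 68.7, Y = 7960: Q = 873.150.
Holding P constant, ∂Q/∂Y = −0.09.
η_Y = (∂Q/∂Y)·(Y/Q) = -0.09 × (7960/873.150) = -0.82.

-0.82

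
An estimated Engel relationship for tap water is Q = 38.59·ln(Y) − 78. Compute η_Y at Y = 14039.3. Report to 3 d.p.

0.133

At Y = 14039.3: Q = 290.520.
dQ/dY = 38.59/Y = 0.00274871 at this income.
η = (dQ/dY)·(Y/Q) = 0.00274871 × (14039.3/290.520) = 0.133.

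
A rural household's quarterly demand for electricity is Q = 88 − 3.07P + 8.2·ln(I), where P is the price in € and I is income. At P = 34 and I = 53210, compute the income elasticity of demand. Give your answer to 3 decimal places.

0.113

At P = 34, I = 53210: Q = 72.852.
Holding P constant, ∂Q/∂I = 8.2/I = 0.000154106.
η_I = (∂Q/∂I)·(I/Q) = 0.000154106 × (53210/72.852) = 0.113.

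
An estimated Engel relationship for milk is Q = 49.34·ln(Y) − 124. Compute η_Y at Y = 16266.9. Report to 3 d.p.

0.139

At Y = 16266.9: Q = 354.444.
dQ/dY = 49.34/Y = 0.00303315 at this income.
η = (dQ/dY)·(Y/Q) = 0.00303315 × (16266.9/354.444) = 0.139.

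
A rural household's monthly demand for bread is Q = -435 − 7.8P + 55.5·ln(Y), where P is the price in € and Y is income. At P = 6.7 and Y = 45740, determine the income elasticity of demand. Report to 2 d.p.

At P = 6.7, Y = 45740: Q = 108.295.
Holding P constant, ∂Q/∂Y = 55.5/Y = 0.00121338.
η_Y = (∂Q/∂Y)·(Y/Q) = 0.00121338 × (45740/108.295) = 0.51.

0.51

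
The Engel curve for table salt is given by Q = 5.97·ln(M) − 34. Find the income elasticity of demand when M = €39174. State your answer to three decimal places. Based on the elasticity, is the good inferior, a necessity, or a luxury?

0.205 (necessity)

At M = 39174: Q = 29.137.
dQ/dM = 5.97/M = 0.000152397 at this income.
η = (dQ/dM)·(M/Q) = 0.000152397 × (39174/29.137) = 0.205.
Since 0 < η < 1, the good is a necessity.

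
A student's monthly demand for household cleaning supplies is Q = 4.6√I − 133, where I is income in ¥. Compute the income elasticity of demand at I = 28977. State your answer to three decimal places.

At I = 28977: Q = 650.041.
dQ/dI = 4.6/(2√I) = 0.0135114 at this income.
η = (dQ/dI)·(I/Q) = 0.0135114 × (28977/650.041) = 0.602.

0.602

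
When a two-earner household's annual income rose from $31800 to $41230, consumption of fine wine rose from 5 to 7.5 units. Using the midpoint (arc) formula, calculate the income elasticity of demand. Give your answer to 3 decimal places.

1.549

ΔQ = 7.5 − 5 = 2.5; midpoint Q̄ = (5 + 7.5)/2 = 6.25.
ΔI = 41230 − 31800 = 9430; midpoint Ī = (31800 + 41230)/2 = 36515.
η = (ΔQ/Q̄) ÷ (ΔI/Ī) = (2.5/6.25) ÷ (9430/36515) = 1.549.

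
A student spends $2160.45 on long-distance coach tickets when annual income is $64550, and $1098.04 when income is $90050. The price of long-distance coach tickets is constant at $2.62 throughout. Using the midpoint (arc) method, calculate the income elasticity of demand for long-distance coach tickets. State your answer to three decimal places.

-1.977

With a constant price, Q₁ = 2160.45/2.62 = 824.599 and Q₂ = 1098.04/2.62 = 419.099 (equivalently, work directly with expenditure since P cancels).
Midpoint %ΔQ = (1098.04 − 2160.45)/1629.25 = -0.65209; midpoint %ΔI = (90050 − 64550)/77300 = 0.32988.
η = -0.65209 / 0.32988 = -1.977.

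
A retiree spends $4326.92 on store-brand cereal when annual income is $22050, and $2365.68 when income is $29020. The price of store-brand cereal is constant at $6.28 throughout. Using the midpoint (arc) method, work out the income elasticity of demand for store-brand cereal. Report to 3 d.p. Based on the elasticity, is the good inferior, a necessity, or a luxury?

-2.147 (inferior good)

With a constant price, Q₁ = 4326.92/6.28 = 689.000 and Q₂ = 2365.68/6.28 = 376.701 (equivalently, work directly with expenditure since P cancels).
Midpoint %ΔQ = (2365.68 − 4326.92)/3346.30 = -0.58609; midpoint %ΔI = (29020 − 22050)/25535 = 0.27296.
η = -0.58609 / 0.27296 = -2.147.
η < 0 ⇒ inferior good.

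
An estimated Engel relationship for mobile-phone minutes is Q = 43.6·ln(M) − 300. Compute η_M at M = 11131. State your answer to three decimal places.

At M = 11131: Q = 106.243.
dQ/dM = 43.6/M = 0.00391699 at this income.
η = (dQ/dM)·(M/Q) = 0.00391699 × (11131/106.243) = 0.410.

0.410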